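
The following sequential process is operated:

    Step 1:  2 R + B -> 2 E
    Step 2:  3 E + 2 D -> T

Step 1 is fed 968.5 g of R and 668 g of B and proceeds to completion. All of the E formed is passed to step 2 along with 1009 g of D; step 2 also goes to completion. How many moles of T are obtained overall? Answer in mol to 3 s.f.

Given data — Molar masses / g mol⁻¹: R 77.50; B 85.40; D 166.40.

3.03 mol

Step 1:
n(R) = 968.5 / 77.50 = 12.50 mol
n(B) = 668.0 / 85.40 = 7.822 mol
n/ν for R = 12.50/2 = 6.250
n/ν for B = 7.822/1 = 7.822
Smallest n/ν is R → limiting reagent.
n(E) produced = (2/2) × 12.50 = 12.50 mol
Step 2:
n(E) available = 12.50 mol
n(D) = 1009 / 166.40 = 6.064 mol
n/ν for E = 12.50/3 = 4.167
n/ν for D = 6.064/2 = 3.032
Smallest n/ν is D → limiting reagent.
n(T) = (1/2) × 6.064 = 3.032 mol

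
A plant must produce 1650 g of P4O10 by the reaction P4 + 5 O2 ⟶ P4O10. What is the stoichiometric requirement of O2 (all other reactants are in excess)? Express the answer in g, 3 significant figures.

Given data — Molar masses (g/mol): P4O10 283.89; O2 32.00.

930 g

n(P4O10) = 1650 / 283.89 = 5.812 mol
n(O2) = (5/1) × 5.812 = 29.06 mol
mass = 29.06 × 32.00 = 929.9 g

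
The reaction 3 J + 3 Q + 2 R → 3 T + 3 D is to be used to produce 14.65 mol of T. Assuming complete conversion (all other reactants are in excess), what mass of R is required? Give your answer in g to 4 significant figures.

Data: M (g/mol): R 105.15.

n(T) = 14.65 mol
n(R) = (2/3) × 14.65 = 9.767 mol
mass = 9.767 × 105.15 = 1027 g

1027 g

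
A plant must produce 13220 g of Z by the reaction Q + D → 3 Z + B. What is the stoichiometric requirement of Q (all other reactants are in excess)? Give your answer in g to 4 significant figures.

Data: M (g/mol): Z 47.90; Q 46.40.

4269 g

n(Z) = 13220 / 47.90 = 276.0 mol
n(Q) = (1/3) × 276.0 = 92.00 mol
mass = 92.00 × 46.40 = 4269 g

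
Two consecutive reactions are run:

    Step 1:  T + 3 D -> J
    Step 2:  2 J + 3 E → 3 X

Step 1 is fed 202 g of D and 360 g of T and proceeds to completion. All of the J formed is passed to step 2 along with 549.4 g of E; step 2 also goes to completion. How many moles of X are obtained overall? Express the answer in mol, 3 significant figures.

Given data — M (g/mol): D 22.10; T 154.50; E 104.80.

Step 1:
n(D) = 202.0 / 22.10 = 9.140 mol
n(T) = 360.0 / 154.50 = 2.330 mol
n/ν for D = 9.140/3 = 3.047
n/ν for T = 2.330/1 = 2.330
Smallest n/ν is T → limiting reagent.
n(J) produced = (1/1) × 2.330 = 2.330 mol
Step 2:
n(J) available = 2.330 mol
n(E) = 549.4 / 104.80 = 5.242 mol
n/ν for J = 2.330/2 = 1.165
n/ν for E = 5.242/3 = 1.747
Smallest n/ν is J → limiting reagent.
n(X) = (3/2) × 2.330 = 3.495 mol

3.50 mol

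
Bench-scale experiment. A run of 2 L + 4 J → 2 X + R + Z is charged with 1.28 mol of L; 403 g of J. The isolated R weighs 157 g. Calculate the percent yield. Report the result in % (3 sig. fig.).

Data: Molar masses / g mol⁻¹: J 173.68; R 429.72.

n(L) = 1.280 mol
n(J) = 403.0 / 173.68 = 2.320 mol
n/ν → L: 0.6400, J: 0.5800; J is limiting.
theoretical n(R) = (1/4) × 2.320 = 0.5800 mol → 249.2 g
% yield = 157 / 249.2 × 100 = 63.00 %

63.0 %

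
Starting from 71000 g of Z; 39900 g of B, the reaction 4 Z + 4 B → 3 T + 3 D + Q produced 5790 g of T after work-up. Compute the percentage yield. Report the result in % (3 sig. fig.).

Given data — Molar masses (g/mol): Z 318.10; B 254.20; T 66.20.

n(Z) = 71000 / 318.10 = 223.2 mol
n(B) = 39900 / 254.20 = 157.0 mol
n/ν for Z = 223.2/4 = 55.80
n/ν for B = 157.0/4 = 39.25
Smallest n/ν is B → limiting reagent.
theoretical n(T) = (3/4) × 157.0 = 117.8 mol → 7798 g
% yield = 5790 / 7798 × 100 = 74.25 %

74.3 %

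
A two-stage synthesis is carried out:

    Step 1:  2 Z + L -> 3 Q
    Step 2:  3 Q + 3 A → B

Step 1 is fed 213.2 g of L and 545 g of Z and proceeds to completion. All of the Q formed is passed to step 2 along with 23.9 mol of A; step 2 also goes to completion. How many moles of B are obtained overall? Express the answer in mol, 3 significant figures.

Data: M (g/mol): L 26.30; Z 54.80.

4.97 mol

Step 1:
n(L) = 213.2 / 26.30 = 8.106 mol
n(Z) = 545.0 / 54.80 = 9.945 mol
n/ν for L = 8.106/1 = 8.106
n/ν for Z = 9.945/2 = 4.973
Smallest n/ν is Z → limiting reagent.
n(Q) produced = (3/2) × 9.945 = 14.92 mol
Step 2:
n(Q) available = 14.92 mol
n(A) = 23.90 mol
n/ν for Q = 14.92/3 = 4.973
n/ν for A = 23.90/3 = 7.967
Smallest n/ν is Q → limiting reagent.
n(B) = (1/3) × 14.92 = 4.973 mol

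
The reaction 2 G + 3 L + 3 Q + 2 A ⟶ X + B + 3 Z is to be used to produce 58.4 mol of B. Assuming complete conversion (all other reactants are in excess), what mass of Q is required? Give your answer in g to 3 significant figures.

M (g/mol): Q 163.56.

28700 g

n(B) = 58.40 mol
n(Q) = (3/1) × 58.40 = 175.2 mol
mass = 175.2 × 163.56 = 28660 g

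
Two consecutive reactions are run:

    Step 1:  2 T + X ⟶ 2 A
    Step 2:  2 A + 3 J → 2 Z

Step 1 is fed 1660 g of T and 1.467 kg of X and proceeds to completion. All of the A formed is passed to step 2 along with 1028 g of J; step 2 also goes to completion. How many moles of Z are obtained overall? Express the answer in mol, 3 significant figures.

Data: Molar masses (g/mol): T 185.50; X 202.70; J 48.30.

8.95 mol

Step 1:
n(T) = 1660 / 185.50 = 8.949 mol
n(X) = 1.467×1000 / 202.70 = 7.237 mol
n/ν for T = 8.949/2 = 4.475
n/ν for X = 7.237/1 = 7.237
Smallest n/ν is T → limiting reagent.
n(A) produced = (2/2) × 8.949 = 8.949 mol
Step 2:
n(A) available = 8.949 mol
n(J) = 1028 / 48.30 = 21.28 mol
n/ν for A = 8.949/2 = 4.475
n/ν for J = 21.28/3 = 7.093
Smallest n/ν is A → limiting reagent.
n(Z) = (2/2) × 8.949 = 8.949 mol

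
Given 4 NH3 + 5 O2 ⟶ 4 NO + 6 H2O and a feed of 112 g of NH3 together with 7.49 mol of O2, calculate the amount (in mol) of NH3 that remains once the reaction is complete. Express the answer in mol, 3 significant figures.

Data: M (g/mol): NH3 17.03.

0.585 mol

n(NH3) = 112.0 / 17.03 = 6.577 mol
n(O2) = 7.490 mol
n/ν → NH3: 1.644, O2: 1.498; O2 is limiting.
NH3 consumed = (4/5) × 7.490 = 5.992 mol
NH3 remaining = 6.577 − 5.992 = 0.5850 mol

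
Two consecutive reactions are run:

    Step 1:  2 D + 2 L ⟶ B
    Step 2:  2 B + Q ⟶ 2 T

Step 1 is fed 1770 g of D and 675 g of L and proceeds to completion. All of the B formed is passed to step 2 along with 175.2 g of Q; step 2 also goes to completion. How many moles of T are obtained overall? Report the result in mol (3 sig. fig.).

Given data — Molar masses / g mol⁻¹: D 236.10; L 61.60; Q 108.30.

Step 1:
n(D) = 1770 / 236.10 = 7.497 mol
n(L) = 675.0 / 61.60 = 10.96 mol
n/ν for D = 7.497/2 = 3.749
n/ν for L = 10.96/2 = 5.480
Smallest n/ν is D → limiting reagent.
n(B) produced = (1/2) × 7.497 = 3.749 mol
Step 2:
n(B) available = 3.749 mol
n(Q) = 175.2 / 108.30 = 1.618 mol
n/ν for B = 3.749/2 = 1.875
n/ν for Q = 1.618/1 = 1.618
Smallest n/ν is Q → limiting reagent.
n(T) = (2/1) × 1.618 = 3.236 mol

3.24 mol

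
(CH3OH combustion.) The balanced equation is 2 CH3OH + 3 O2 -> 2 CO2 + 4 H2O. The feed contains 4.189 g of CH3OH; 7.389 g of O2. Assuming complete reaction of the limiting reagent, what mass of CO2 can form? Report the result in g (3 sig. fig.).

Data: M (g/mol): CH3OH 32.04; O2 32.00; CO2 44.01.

n(CH3OH) = 4.189 / 32.04 = 0.1307 mol
n(O2) = 7.389 / 32.00 = 0.2309 mol
n/ν for CH3OH = 0.1307/2 = 0.06535
n/ν for O2 = 0.2309/3 = 0.07697
Smallest n/ν is CH3OH → limiting reagent.
n(CO2) = (2/2) × 0.1307 = 0.1307 mol
mass = 0.1307 × 44.01 = 5.752 g

5.75 g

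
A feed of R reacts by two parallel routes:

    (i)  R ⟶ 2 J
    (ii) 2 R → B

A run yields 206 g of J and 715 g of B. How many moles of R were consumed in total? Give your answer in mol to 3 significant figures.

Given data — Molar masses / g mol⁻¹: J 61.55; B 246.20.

7.48 mol

n(J) = 206 / 61.55 = 3.347 mol
n(B) = 715 / 246.20 = 2.904 mol
n(R) via (i) = (1/2)×3.347 = 1.674 mol
n(R) via (ii) = (2/1)×2.904 = 5.808 mol
total n(R) = 1.674 + 5.808 = 7.482 mol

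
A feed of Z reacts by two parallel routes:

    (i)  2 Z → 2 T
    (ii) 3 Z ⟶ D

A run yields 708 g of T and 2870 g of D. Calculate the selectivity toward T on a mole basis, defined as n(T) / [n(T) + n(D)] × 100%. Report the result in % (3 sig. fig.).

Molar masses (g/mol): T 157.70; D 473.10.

n(T) = 708 / 157.70 = 4.490 mol
n(D) = 2870 / 473.10 = 6.066 mol
selectivity = 4.490/(4.490+6.066) × 100 = 42.54 %

42.5 %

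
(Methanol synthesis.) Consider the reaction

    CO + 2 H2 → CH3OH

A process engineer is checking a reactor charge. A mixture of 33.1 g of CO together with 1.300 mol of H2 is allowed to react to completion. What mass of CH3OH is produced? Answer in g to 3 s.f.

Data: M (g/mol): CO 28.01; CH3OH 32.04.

20.8 g

n(CO) = 33.10 / 28.01 = 1.182 mol
n(H2) = 1.300 mol
n/ν for CO = 1.182/1 = 1.182
n/ν for H2 = 1.300/2 = 0.6500
Smallest n/ν is H2 → limiting reagent.
n(CH3OH) = (1/2) × 1.300 = 0.6500 mol
mass = 0.6500 × 32.04 = 20.83 g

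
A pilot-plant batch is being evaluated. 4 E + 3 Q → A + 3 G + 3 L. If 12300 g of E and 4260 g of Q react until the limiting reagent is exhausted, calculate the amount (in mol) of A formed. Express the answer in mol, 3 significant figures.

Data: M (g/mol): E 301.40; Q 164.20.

8.65 mol

n(E) = 12300 / 301.40 = 40.81 mol
n(Q) = 4260 / 164.20 = 25.94 mol
n/ν for E = 40.81/4 = 10.20
n/ν for Q = 25.94/3 = 8.647
Smallest n/ν is Q → limiting reagent.
n(A) = (1/3) × 25.94 = 8.647 mol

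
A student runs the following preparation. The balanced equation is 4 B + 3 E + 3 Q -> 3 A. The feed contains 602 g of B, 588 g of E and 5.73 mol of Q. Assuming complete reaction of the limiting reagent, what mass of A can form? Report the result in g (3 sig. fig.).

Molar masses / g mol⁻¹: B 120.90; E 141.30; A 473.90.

1770 g

n(B) = 602.0 / 120.90 = 4.979 mol
n(E) = 588.0 / 141.30 = 4.161 mol
n(Q) = 5.730 mol
n/ν → B: 1.245, E: 1.387, Q: 1.910; B is limiting.
n(A) = (3/4) × 4.979 = 3.734 mol
mass = 3.734 × 473.90 = 1770 g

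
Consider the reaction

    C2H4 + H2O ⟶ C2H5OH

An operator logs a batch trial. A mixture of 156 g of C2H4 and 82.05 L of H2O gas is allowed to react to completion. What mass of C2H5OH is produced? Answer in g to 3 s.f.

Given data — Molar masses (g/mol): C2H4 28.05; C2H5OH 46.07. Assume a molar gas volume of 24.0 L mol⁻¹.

n(C2H4) = 156.0 / 28.05 = 5.561 mol
n(H2O) = 82.05 / 24.0 = 3.419 mol
n/ν for C2H4 = 5.561/1 = 5.561
n/ν for H2O = 3.419/1 = 3.419
Smallest n/ν is H2O → limiting reagent.
n(C2H5OH) = (1/1) × 3.419 = 3.419 mol
mass = 3.419 × 46.07 = 157.5 g

158 g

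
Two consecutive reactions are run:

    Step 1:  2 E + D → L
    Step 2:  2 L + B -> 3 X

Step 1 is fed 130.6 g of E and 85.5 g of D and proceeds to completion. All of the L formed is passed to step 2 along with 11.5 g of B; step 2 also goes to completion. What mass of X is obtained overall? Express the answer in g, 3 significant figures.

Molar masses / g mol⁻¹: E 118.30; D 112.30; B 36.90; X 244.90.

Step 1:
n(E) = 130.6 / 118.30 = 1.104 mol
n(D) = 85.50 / 112.30 = 0.7614 mol
n/ν for E = 1.104/2 = 0.5520
n/ν for D = 0.7614/1 = 0.7614
Smallest n/ν is E → limiting reagent.
n(L) produced = (1/2) × 1.104 = 0.5520 mol
Step 2:
n(L) available = 0.5520 mol
n(B) = 11.50 / 36.90 = 0.3117 mol
n/ν for L = 0.5520/2 = 0.2760
n/ν for B = 0.3117/1 = 0.3117
Smallest n/ν is L → limiting reagent.
n(X) = (3/2) × 0.5520 = 0.8280 mol
mass = 0.8280 × 244.90 = 202.8 g

203 g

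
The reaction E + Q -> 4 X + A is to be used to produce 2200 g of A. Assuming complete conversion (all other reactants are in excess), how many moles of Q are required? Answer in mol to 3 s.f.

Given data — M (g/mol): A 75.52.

29.1 mol

n(A) = 2200 / 75.52 = 29.13 mol
n(Q) = (1/1) × 29.13 = 29.13 mol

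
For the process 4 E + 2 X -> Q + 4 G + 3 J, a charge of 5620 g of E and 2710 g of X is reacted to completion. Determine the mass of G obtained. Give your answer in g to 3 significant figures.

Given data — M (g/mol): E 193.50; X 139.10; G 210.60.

6120 g

n(E) = 5620 / 193.50 = 29.04 mol
n(X) = 2710 / 139.10 = 19.48 mol
n/ν → E: 7.260, X: 9.740; E is limiting.
n(G) = (4/4) × 29.04 = 29.04 mol
mass = 29.04 × 210.60 = 6116 g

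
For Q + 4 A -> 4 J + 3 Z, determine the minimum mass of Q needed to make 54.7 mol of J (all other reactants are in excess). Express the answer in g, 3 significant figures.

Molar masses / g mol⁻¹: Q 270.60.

3700 g

n(J) = 54.70 mol
n(Q) = (1/4) × 54.70 = 13.68 mol
mass = 13.68 × 270.60 = 3702 g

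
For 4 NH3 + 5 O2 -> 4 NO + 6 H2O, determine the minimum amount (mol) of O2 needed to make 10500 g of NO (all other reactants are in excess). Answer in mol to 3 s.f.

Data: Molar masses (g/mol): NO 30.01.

437 mol

n(NO) = 10500 / 30.01 = 349.9 mol
n(O2) = (5/4) × 349.9 = 437.4 mol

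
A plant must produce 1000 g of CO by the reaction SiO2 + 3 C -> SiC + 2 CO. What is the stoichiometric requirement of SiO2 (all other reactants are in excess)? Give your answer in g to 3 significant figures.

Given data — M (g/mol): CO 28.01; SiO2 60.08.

1070 g

n(CO) = 1000 / 28.01 = 35.70 mol
n(SiO2) = (1/2) × 35.70 = 17.85 mol
mass = 17.85 × 60.08 = 1072 g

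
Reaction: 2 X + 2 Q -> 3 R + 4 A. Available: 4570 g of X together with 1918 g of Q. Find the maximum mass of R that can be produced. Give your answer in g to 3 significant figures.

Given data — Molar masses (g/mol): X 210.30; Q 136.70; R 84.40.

n(X) = 4570 / 210.30 = 21.73 mol
n(Q) = 1918 / 136.70 = 14.03 mol
n/ν → X: 10.87, Q: 7.015; Q is limiting.
n(R) = (3/2) × 14.03 = 21.05 mol
mass = 21.05 × 84.40 = 1777 g

1780 g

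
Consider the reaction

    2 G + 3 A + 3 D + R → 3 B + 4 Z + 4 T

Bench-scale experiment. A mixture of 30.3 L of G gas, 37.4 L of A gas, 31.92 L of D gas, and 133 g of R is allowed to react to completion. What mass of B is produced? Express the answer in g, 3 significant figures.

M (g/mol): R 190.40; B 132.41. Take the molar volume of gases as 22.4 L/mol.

189 g

n(G) = 30.30 / 22.4 = 1.353 mol
n(A) = 37.40 / 22.4 = 1.670 mol
n(D) = 31.92 / 22.4 = 1.425 mol
n(R) = 133.0 / 190.40 = 0.6985 mol
n/ν → G: 0.6765, A: 0.5567, D: 0.4750, R: 0.6985; D is limiting.
n(B) = (3/3) × 1.425 = 1.425 mol
mass = 1.425 × 132.41 = 188.7 g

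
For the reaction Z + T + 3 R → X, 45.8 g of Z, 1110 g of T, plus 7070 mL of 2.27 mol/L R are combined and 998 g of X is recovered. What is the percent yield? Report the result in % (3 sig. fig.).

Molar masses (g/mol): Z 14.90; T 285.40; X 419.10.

n(Z) = 45.80 / 14.90 = 3.074 mol
n(T) = 1110 / 285.40 = 3.889 mol
n(R) = 2.27 × 7070/1000 = 16.05 mol
n/ν for Z = 3.074/1 = 3.074
n/ν for T = 3.889/1 = 3.889
n/ν for R = 16.05/3 = 5.350
Smallest n/ν is Z → limiting reagent.
theoretical n(X) = (1/1) × 3.074 = 3.074 mol → 1288 g
% yield = 998 / 1288 × 100 = 77.48 %

77.5 %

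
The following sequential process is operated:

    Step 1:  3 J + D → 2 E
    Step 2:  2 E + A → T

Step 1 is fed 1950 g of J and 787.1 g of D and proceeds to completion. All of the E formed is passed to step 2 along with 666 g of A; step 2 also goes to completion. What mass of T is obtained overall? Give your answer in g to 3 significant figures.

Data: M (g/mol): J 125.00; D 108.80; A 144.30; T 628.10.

2900 g

Step 1:
n(J) = 1950 / 125.00 = 15.60 mol
n(D) = 787.1 / 108.80 = 7.234 mol
n/ν → J: 5.200, D: 7.234; J is limiting.
n(E) produced = (2/3) × 15.60 = 10.40 mol
Step 2:
n(E) available = 10.40 mol
n(A) = 666.0 / 144.30 = 4.615 mol
n/ν → E: 5.200, A: 4.615; A is limiting.
n(T) = (1/1) × 4.615 = 4.615 mol
mass = 4.615 × 628.10 = 2899 g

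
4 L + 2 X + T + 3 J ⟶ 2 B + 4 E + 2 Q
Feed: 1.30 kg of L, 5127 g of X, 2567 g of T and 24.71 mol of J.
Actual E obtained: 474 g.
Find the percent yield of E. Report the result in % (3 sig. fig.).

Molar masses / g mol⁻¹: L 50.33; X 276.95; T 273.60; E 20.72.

n(L) = 1.300×1000 / 50.33 = 25.83 mol
n(X) = 5127 / 276.95 = 18.51 mol
n(T) = 2567 / 273.60 = 9.382 mol
n(J) = 24.71 mol
n/ν → L: 6.458, X: 9.255, T: 9.382, J: 8.237; L is limiting.
theoretical n(E) = (4/4) × 25.83 = 25.83 mol → 535.2 g
% yield = 474 / 535.2 × 100 = 88.57 %

88.6 %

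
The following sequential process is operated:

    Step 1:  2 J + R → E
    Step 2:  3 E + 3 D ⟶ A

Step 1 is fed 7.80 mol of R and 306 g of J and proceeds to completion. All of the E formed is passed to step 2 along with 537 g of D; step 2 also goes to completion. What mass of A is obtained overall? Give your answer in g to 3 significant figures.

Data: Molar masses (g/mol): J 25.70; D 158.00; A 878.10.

Step 1:
n(R) = 7.800 mol
n(J) = 306.0 / 25.70 = 11.91 mol
n/ν for R = 7.800/1 = 7.800
n/ν for J = 11.91/2 = 5.955
Smallest n/ν is J → limiting reagent.
n(E) produced = (1/2) × 11.91 = 5.955 mol
Step 2:
n(E) available = 5.955 mol
n(D) = 537.0 / 158.00 = 3.399 mol
n/ν for E = 5.955/3 = 1.985
n/ν for D = 3.399/3 = 1.133
Smallest n/ν is D → limiting reagent.
n(A) = (1/3) × 3.399 = 1.133 mol
mass = 1.133 × 878.10 = 994.9 g

995 g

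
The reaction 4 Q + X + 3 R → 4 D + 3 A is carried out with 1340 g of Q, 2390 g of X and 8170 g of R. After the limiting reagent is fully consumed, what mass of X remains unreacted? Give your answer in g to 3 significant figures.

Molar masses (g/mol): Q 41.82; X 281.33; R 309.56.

n(Q) = 1340 / 41.82 = 32.04 mol
n(X) = 2390 / 281.33 = 8.495 mol
n(R) = 8170 / 309.56 = 26.39 mol
n/ν for Q = 32.04/4 = 8.010
n/ν for X = 8.495/1 = 8.495
n/ν for R = 26.39/3 = 8.797
Smallest n/ν is Q → limiting reagent.
X consumed = (1/4) × 32.04 = 8.010 mol
X remaining = 8.495 − 8.010 = 0.4850 mol
mass = 0.4850 × 281.33 = 136.4 g

136 g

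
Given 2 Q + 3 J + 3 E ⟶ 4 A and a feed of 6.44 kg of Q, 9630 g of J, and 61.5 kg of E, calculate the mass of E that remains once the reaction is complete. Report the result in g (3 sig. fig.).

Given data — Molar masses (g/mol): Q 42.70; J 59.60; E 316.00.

n(Q) = 6.440×1000 / 42.70 = 150.8 mol
n(J) = 9630 / 59.60 = 161.6 mol
n(E) = 61.50×1000 / 316.00 = 194.6 mol
n/ν → Q: 75.40, J: 53.87, E: 64.87; J is limiting.
E consumed = (3/3) × 161.6 = 161.6 mol
E remaining = 194.6 − 161.6 = 33.00 mol
mass = 33.00 × 316.00 = 10430 g

10400 g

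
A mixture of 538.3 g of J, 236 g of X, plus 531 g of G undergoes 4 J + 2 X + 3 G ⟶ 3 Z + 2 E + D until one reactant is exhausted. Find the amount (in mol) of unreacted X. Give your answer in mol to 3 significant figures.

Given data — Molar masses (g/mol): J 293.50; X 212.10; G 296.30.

n(J) = 538.3 / 293.50 = 1.834 mol
n(X) = 236.0 / 212.10 = 1.113 mol
n(G) = 531.0 / 296.30 = 1.792 mol
n/ν for J = 1.834/4 = 0.4585
n/ν for X = 1.113/2 = 0.5565
n/ν for G = 1.792/3 = 0.5973
Smallest n/ν is J → limiting reagent.
X consumed = (2/4) × 1.834 = 0.9170 mol
X remaining = 1.113 − 0.9170 = 0.1960 mol

0.196 mol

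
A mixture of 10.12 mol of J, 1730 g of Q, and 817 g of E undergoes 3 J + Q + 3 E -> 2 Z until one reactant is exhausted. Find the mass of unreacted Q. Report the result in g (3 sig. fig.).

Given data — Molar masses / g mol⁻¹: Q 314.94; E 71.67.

n(J) = 10.12 mol
n(Q) = 1730 / 314.94 = 5.493 mol
n(E) = 817.0 / 71.67 = 11.40 mol
n/ν for J = 10.12/3 = 3.373
n/ν for Q = 5.493/1 = 5.493
n/ν for E = 11.40/3 = 3.800
Smallest n/ν is J → limiting reagent.
Q consumed = (1/3) × 10.12 = 3.373 mol
Q remaining = 5.493 − 3.373 = 2.120 mol
mass = 2.120 × 314.94 = 667.7 g

668 g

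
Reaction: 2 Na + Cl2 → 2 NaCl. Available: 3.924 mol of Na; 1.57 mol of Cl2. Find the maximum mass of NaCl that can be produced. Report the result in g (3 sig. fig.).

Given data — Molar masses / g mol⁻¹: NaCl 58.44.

n(Na) = 3.924 mol
n(Cl2) = 1.570 mol
n/ν for Na = 3.924/2 = 1.962
n/ν for Cl2 = 1.570/1 = 1.570
Smallest n/ν is Cl2 → limiting reagent.
n(NaCl) = (2/1) × 1.570 = 3.140 mol
mass = 3.140 × 58.44 = 183.5 g

184 g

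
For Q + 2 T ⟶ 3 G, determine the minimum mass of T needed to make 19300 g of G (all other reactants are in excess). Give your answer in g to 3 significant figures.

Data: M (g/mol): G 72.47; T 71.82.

n(G) = 19300 / 72.47 = 266.3 mol
n(T) = (2/3) × 266.3 = 177.5 mol
mass = 177.5 × 71.82 = 12750 g

12800 g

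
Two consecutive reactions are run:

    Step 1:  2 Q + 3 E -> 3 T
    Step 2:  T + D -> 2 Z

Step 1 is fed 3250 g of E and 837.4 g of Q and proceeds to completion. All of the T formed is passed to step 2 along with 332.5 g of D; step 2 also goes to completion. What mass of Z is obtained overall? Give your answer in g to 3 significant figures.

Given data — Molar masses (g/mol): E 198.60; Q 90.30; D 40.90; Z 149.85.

2440 g

Step 1:
n(E) = 3250 / 198.60 = 16.36 mol
n(Q) = 837.4 / 90.30 = 9.274 mol
n/ν for E = 16.36/3 = 5.453
n/ν for Q = 9.274/2 = 4.637
Smallest n/ν is Q → limiting reagent.
n(T) produced = (3/2) × 9.274 = 13.91 mol
Step 2:
n(T) available = 13.91 mol
n(D) = 332.5 / 40.90 = 8.130 mol
n/ν for T = 13.91/1 = 13.91
n/ν for D = 8.130/1 = 8.130
Smallest n/ν is D → limiting reagent.
n(Z) = (2/1) × 8.130 = 16.26 mol
mass = 16.26 × 149.85 = 2437 g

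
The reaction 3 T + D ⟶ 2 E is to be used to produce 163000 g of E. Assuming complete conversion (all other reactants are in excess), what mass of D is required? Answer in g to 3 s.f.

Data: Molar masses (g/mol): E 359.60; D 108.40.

24600 g

n(E) = 163000 / 359.60 = 453.3 mol
n(D) = (1/2) × 453.3 = 226.7 mol
mass = 226.7 × 108.40 = 24570 g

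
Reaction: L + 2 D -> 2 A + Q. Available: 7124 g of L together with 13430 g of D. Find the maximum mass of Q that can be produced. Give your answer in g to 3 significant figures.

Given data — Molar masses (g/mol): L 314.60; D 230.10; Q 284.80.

n(L) = 7124 / 314.60 = 22.64 mol
n(D) = 13430 / 230.10 = 58.37 mol
n/ν → L: 22.64, D: 29.19; L is limiting.
n(Q) = (1/1) × 22.64 = 22.64 mol
mass = 22.64 × 284.80 = 6448 g

6450 g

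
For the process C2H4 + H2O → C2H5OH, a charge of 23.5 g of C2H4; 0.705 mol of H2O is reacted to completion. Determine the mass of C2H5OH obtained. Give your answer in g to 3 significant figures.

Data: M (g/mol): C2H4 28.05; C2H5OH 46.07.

n(C2H4) = 23.50 / 28.05 = 0.8378 mol
n(H2O) = 0.7050 mol
n/ν for C2H4 = 0.8378/1 = 0.8378
n/ν for H2O = 0.7050/1 = 0.7050
Smallest n/ν is H2O → limiting reagent.
n(C2H5OH) = (1/1) × 0.7050 = 0.7050 mol
mass = 0.7050 × 46.07 = 32.48 g

32.5 g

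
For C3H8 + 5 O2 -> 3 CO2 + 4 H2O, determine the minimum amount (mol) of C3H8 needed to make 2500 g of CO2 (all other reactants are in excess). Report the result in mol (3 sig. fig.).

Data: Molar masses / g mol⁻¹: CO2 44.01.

n(CO2) = 2500 / 44.01 = 56.81 mol
n(C3H8) = (1/3) × 56.81 = 18.94 mol

18.9 mol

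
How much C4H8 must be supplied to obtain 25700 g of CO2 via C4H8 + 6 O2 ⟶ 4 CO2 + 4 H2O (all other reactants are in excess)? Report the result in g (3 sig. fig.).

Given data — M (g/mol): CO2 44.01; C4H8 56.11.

8190 g

n(CO2) = 25700 / 44.01 = 584.0 mol
n(C4H8) = (1/4) × 584.0 = 146.0 mol
mass = 146.0 × 56.11 = 8192 g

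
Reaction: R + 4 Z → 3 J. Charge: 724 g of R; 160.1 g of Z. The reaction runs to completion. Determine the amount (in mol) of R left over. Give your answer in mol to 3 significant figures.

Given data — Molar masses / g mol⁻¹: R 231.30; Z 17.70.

n(R) = 724.0 / 231.30 = 3.130 mol
n(Z) = 160.1 / 17.70 = 9.045 mol
n/ν for R = 3.130/1 = 3.130
n/ν for Z = 9.045/4 = 2.261
Smallest n/ν is Z → limiting reagent.
R consumed = (1/4) × 9.045 = 2.261 mol
R remaining = 3.130 − 2.261 = 0.8690 mol

0.869 mol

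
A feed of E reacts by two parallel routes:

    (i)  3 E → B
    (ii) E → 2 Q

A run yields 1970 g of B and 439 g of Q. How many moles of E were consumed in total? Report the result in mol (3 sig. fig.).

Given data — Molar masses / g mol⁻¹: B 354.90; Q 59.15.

20.4 mol

n(B) = 1970 / 354.90 = 5.551 mol
n(Q) = 439 / 59.15 = 7.422 mol
n(E) via (i) = (3/1)×5.551 = 16.65 mol
n(E) via (ii) = (1/2)×7.422 = 3.711 mol
total n(E) = 16.65 + 3.711 = 20.36 mol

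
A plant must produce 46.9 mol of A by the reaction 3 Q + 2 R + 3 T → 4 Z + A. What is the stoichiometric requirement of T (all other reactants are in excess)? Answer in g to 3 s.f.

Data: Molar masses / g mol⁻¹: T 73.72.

10400 g

n(A) = 46.90 mol
n(T) = (3/1) × 46.90 = 140.7 mol
mass = 140.7 × 73.72 = 10370 g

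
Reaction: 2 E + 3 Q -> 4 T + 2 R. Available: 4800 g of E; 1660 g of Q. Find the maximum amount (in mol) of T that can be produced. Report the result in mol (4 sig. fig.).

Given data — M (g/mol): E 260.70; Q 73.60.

n(E) = 4800 / 260.70 = 18.41 mol
n(Q) = 1660 / 73.60 = 22.55 mol
n/ν for E = 18.41/2 = 9.205
n/ν for Q = 22.55/3 = 7.517
Smallest n/ν is Q → limiting reagent.
n(T) = (4/3) × 22.55 = 30.07 mol

30.07 mol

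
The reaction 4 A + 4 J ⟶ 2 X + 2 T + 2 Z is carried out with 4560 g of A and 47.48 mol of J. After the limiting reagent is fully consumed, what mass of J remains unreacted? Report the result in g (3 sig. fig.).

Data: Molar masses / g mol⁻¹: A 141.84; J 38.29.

587 g

n(A) = 4560 / 141.84 = 32.15 mol
n(J) = 47.48 mol
n/ν for A = 32.15/4 = 8.038
n/ν for J = 47.48/4 = 11.87
Smallest n/ν is A → limiting reagent.
J consumed = (4/4) × 32.15 = 32.15 mol
J remaining = 47.48 − 32.15 = 15.33 mol
mass = 15.33 × 38.29 = 587.0 g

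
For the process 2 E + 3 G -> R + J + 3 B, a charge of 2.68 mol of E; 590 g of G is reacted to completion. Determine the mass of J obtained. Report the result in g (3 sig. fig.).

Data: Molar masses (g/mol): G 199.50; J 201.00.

198 g

n(E) = 2.680 mol
n(G) = 590.0 / 199.50 = 2.957 mol
n/ν → E: 1.340, G: 0.9857; G is limiting.
n(J) = (1/3) × 2.957 = 0.9857 mol
mass = 0.9857 × 201.00 = 198.1 g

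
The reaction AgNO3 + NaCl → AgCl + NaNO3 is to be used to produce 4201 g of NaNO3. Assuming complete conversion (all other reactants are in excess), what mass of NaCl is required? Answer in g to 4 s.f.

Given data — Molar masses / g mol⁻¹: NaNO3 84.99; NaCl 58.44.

n(NaNO3) = 4201 / 84.99 = 49.43 mol
n(NaCl) = (1/1) × 49.43 = 49.43 mol
mass = 49.43 × 58.44 = 2889 g

2889 g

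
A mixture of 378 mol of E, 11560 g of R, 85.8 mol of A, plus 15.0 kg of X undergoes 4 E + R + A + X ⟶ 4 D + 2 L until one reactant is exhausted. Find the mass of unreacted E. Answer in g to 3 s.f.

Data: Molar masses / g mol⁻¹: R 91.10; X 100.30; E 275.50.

9590 g

n(E) = 378.0 mol
n(R) = 11560 / 91.10 = 126.9 mol
n(A) = 85.80 mol
n(X) = 15.00×1000 / 100.30 = 149.6 mol
n/ν for E = 378.0/4 = 94.50
n/ν for R = 126.9/1 = 126.9
n/ν for A = 85.80/1 = 85.80
n/ν for X = 149.6/1 = 149.6
Smallest n/ν is A → limiting reagent.
E consumed = (4/1) × 85.80 = 343.2 mol
E remaining = 378.0 − 343.2 = 34.80 mol
mass = 34.80 × 275.50 = 9587 g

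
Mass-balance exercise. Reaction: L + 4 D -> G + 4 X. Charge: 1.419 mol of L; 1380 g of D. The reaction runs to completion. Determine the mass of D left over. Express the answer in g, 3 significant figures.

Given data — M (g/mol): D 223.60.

n(L) = 1.419 mol
n(D) = 1380 / 223.60 = 6.172 mol
n/ν for L = 1.419/1 = 1.419
n/ν for D = 6.172/4 = 1.543
Smallest n/ν is L → limiting reagent.
D consumed = (4/1) × 1.419 = 5.676 mol
D remaining = 6.172 − 5.676 = 0.4960 mol
mass = 0.4960 × 223.60 = 110.9 g

111 g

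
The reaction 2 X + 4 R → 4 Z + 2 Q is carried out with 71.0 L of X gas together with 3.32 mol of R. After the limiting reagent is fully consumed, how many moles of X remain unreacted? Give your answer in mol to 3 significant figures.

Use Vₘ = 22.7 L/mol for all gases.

n(X) = 71.00 / 22.7 = 3.128 mol
n(R) = 3.320 mol
n/ν for X = 3.128/2 = 1.564
n/ν for R = 3.320/4 = 0.8300
Smallest n/ν is R → limiting reagent.
X consumed = (2/4) × 3.320 = 1.660 mol
X remaining = 3.128 − 1.660 = 1.468 mol

1.47 mol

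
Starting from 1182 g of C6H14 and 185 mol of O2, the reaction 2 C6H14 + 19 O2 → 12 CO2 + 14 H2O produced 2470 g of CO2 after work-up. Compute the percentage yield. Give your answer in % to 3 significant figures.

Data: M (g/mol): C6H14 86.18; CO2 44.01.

n(C6H14) = 1182 / 86.18 = 13.72 mol
n(O2) = 185.0 mol
n/ν → C6H14: 6.860, O2: 9.737; C6H14 is limiting.
theoretical n(CO2) = (12/2) × 13.72 = 82.32 mol → 3623 g
% yield = 2470 / 3623 × 100 = 68.18 %

68.2 %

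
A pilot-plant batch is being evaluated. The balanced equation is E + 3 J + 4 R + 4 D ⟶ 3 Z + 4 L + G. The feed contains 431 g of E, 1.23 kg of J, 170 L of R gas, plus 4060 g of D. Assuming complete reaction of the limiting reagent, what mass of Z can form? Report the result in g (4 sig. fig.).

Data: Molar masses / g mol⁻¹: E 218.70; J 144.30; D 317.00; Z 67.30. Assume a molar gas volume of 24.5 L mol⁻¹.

n(E) = 431.0 / 218.70 = 1.971 mol
n(J) = 1.230×1000 / 144.30 = 8.524 mol
n(R) = 170.0 / 24.5 = 6.939 mol
n(D) = 4060 / 317.00 = 12.81 mol
n/ν → E: 1.971, J: 2.841, R: 1.735, D: 3.203; R is limiting.
n(Z) = (3/4) × 6.939 = 5.204 mol
mass = 5.204 × 67.30 = 350.2 g

350.2 g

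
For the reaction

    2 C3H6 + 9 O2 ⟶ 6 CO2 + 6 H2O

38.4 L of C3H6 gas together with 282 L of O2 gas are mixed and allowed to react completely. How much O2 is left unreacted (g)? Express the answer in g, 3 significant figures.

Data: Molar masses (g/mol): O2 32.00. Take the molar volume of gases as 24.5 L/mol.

n(C3H6) = 38.40 / 24.5 = 1.567 mol
n(O2) = 282.0 / 24.5 = 11.51 mol
n/ν → C3H6: 0.7835, O2: 1.279; C3H6 is limiting.
O2 consumed = (9/2) × 1.567 = 7.052 mol
O2 remaining = 11.51 − 7.052 = 4.458 mol
mass = 4.458 × 32.00 = 142.7 g

143 g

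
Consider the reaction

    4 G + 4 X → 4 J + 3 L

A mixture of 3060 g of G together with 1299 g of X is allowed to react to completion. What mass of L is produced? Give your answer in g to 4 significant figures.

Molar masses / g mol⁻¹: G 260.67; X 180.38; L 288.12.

1556 g

n(G) = 3060 / 260.67 = 11.74 mol
n(X) = 1299 / 180.38 = 7.201 mol
n/ν → G: 2.935, X: 1.800; X is limiting.
n(L) = (3/4) × 7.201 = 5.401 mol
mass = 5.401 × 288.12 = 1556 g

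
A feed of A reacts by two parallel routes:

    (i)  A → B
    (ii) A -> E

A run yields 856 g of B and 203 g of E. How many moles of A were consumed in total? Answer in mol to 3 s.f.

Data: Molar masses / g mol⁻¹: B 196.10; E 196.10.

n(B) = 856 / 196.10 = 4.365 mol
n(E) = 203 / 196.10 = 1.035 mol
n(A) via (i) = (1/1)×4.365 = 4.365 mol
n(A) via (ii) = (1/1)×1.035 = 1.035 mol
total n(A) = 4.365 + 1.035 = 5.400 mol

5.40 mol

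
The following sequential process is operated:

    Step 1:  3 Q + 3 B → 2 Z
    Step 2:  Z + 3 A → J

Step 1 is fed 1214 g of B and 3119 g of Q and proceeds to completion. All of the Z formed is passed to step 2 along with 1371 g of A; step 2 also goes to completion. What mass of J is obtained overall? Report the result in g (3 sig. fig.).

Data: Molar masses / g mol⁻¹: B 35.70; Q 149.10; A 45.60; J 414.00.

Step 1:
n(B) = 1214 / 35.70 = 34.01 mol
n(Q) = 3119 / 149.10 = 20.92 mol
n/ν → B: 11.34, Q: 6.973; Q is limiting.
n(Z) produced = (2/3) × 20.92 = 13.95 mol
Step 2:
n(Z) available = 13.95 mol
n(A) = 1371 / 45.60 = 30.07 mol
n/ν → Z: 13.95, A: 10.02; A is limiting.
n(J) = (1/3) × 30.07 = 10.02 mol
mass = 10.02 × 414.00 = 4148 g

4150 g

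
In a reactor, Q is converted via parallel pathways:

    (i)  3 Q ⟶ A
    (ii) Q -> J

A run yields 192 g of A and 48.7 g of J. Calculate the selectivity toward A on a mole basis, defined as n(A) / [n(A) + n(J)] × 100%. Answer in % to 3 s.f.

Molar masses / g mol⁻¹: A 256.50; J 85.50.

n(A) = 192 / 256.50 = 0.7485 mol
n(J) = 48.7 / 85.50 = 0.5696 mol
selectivity = 0.7485/(0.7485+0.5696) × 100 = 56.79 %

56.8 %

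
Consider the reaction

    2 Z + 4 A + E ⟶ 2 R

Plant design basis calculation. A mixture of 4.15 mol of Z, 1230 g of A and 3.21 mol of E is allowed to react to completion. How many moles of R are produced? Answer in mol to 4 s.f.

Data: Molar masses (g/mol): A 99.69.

4.150 mol

n(Z) = 4.150 mol
n(A) = 1230 / 99.69 = 12.34 mol
n(E) = 3.210 mol
n/ν for Z = 4.150/2 = 2.075
n/ν for A = 12.34/4 = 3.085
n/ν for E = 3.210/1 = 3.210
Smallest n/ν is Z → limiting reagent.
n(R) = (2/2) × 4.150 = 4.150 mol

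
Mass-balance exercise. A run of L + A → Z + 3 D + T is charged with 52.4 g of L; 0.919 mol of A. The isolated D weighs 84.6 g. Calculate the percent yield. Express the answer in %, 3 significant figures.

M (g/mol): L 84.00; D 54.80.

82.5 %

n(L) = 52.40 / 84.00 = 0.6238 mol
n(A) = 0.9190 mol
n/ν for L = 0.6238/1 = 0.6238
n/ν for A = 0.9190/1 = 0.9190
Smallest n/ν is L → limiting reagent.
theoretical n(D) = (3/1) × 0.6238 = 1.871 mol → 102.5 g
% yield = 84.6 / 102.5 × 100 = 82.54 %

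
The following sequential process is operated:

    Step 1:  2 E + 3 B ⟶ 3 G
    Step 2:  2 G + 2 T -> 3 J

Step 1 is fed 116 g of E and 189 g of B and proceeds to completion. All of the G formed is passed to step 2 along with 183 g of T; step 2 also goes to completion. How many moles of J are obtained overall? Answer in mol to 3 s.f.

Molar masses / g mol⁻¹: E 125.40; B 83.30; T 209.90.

Step 1:
n(E) = 116.0 / 125.40 = 0.9250 mol
n(B) = 189.0 / 83.30 = 2.269 mol
n/ν for E = 0.9250/2 = 0.4625
n/ν for B = 2.269/3 = 0.7563
Smallest n/ν is E → limiting reagent.
n(G) produced = (3/2) × 0.9250 = 1.388 mol
Step 2:
n(G) available = 1.388 mol
n(T) = 183.0 / 209.90 = 0.8718 mol
n/ν for G = 1.388/2 = 0.6940
n/ν for T = 0.8718/2 = 0.4359
Smallest n/ν is T → limiting reagent.
n(J) = (3/2) × 0.8718 = 1.308 mol

1.31 mol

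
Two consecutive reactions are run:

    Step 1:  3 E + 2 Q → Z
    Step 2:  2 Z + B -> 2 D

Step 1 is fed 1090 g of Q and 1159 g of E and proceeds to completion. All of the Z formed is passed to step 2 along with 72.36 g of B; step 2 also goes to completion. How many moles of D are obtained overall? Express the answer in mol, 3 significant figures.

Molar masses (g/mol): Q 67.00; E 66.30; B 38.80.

3.73 mol

Step 1:
n(Q) = 1090 / 67.00 = 16.27 mol
n(E) = 1159 / 66.30 = 17.48 mol
n/ν → Q: 8.135, E: 5.827; E is limiting.
n(Z) produced = (1/3) × 17.48 = 5.827 mol
Step 2:
n(Z) available = 5.827 mol
n(B) = 72.36 / 38.80 = 1.865 mol
n/ν → Z: 2.914, B: 1.865; B is limiting.
n(D) = (2/1) × 1.865 = 3.730 mol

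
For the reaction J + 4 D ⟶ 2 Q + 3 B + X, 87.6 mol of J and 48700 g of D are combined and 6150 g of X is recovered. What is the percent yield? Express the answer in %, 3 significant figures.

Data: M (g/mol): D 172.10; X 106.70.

81.5 %

n(J) = 87.60 mol
n(D) = 48700 / 172.10 = 283.0 mol
n/ν for J = 87.60/1 = 87.60
n/ν for D = 283.0/4 = 70.75
Smallest n/ν is D → limiting reagent.
theoretical n(X) = (1/4) × 283.0 = 70.75 mol → 7549 g
% yield = 6150 / 7549 × 100 = 81.47 %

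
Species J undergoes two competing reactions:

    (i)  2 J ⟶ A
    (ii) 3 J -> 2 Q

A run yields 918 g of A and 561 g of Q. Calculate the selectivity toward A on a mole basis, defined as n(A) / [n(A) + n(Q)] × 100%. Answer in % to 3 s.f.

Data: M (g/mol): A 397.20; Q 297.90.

n(A) = 918 / 397.20 = 2.311 mol
n(Q) = 561 / 297.90 = 1.883 mol
selectivity = 2.311/(2.311+1.883) × 100 = 55.10 %

55.1 %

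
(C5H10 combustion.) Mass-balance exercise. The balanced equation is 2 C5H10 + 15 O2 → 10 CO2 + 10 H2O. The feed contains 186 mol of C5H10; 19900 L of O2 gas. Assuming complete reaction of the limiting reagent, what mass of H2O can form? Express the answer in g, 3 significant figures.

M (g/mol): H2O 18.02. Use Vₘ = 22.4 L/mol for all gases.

10700 g

n(C5H10) = 186.0 mol
n(O2) = 19900 / 22.4 = 888.4 mol
n/ν → C5H10: 93.00, O2: 59.23; O2 is limiting.
n(H2O) = (10/15) × 888.4 = 592.3 mol
mass = 592.3 × 18.02 = 10670 g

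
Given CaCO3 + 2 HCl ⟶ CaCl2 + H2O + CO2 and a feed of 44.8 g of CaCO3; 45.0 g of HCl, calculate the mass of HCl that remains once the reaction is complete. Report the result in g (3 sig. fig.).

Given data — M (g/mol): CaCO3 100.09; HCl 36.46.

12.4 g

n(CaCO3) = 44.80 / 100.09 = 0.4476 mol
n(HCl) = 45.00 / 36.46 = 1.234 mol
n/ν for CaCO3 = 0.4476/1 = 0.4476
n/ν for HCl = 1.234/2 = 0.6170
Smallest n/ν is CaCO3 → limiting reagent.
HCl consumed = (2/1) × 0.4476 = 0.8952 mol
HCl remaining = 1.234 − 0.8952 = 0.3388 mol
mass = 0.3388 × 36.46 = 12.35 g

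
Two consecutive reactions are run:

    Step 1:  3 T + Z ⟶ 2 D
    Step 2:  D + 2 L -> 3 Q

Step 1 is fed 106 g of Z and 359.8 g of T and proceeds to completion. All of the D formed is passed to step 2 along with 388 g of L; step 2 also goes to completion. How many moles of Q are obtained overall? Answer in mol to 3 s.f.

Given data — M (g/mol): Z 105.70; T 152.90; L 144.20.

4.04 mol

Step 1:
n(Z) = 106.0 / 105.70 = 1.003 mol
n(T) = 359.8 / 152.90 = 2.353 mol
n/ν for Z = 1.003/1 = 1.003
n/ν for T = 2.353/3 = 0.7843
Smallest n/ν is T → limiting reagent.
n(D) produced = (2/3) × 2.353 = 1.569 mol
Step 2:
n(D) available = 1.569 mol
n(L) = 388.0 / 144.20 = 2.691 mol
n/ν for D = 1.569/1 = 1.569
n/ν for L = 2.691/2 = 1.346
Smallest n/ν is L → limiting reagent.
n(Q) = (3/2) × 2.691 = 4.037 mol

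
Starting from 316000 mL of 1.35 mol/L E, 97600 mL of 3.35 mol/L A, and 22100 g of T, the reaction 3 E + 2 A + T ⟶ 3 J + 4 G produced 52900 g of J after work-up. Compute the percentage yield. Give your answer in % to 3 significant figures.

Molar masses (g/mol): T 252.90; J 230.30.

87.6 %

n(E) = 1.35 × 316000/1000 = 426.6 mol
n(A) = 3.35 × 97600/1000 = 327.0 mol
n(T) = 22100 / 252.90 = 87.39 mol
n/ν for E = 426.6/3 = 142.2
n/ν for A = 327.0/2 = 163.5
n/ν for T = 87.39/1 = 87.39
Smallest n/ν is T → limiting reagent.
theoretical n(J) = (3/1) × 87.39 = 262.2 mol → 60380 g
% yield = 52900 / 60380 × 100 = 87.61 %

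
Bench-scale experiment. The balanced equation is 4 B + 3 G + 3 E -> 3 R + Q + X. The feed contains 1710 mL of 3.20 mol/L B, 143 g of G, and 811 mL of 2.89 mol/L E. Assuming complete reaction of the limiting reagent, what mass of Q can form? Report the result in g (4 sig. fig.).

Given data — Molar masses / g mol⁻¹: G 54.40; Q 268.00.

n(B) = 3.20 × 1710/1000 = 5.472 mol
n(G) = 143.0 / 54.40 = 2.629 mol
n(E) = 2.89 × 811.0/1000 = 2.344 mol
n/ν for B = 5.472/4 = 1.368
n/ν for G = 2.629/3 = 0.8763
n/ν for E = 2.344/3 = 0.7813
Smallest n/ν is E → limiting reagent.
n(Q) = (1/3) × 2.344 = 0.7813 mol
mass = 0.7813 × 268.00 = 209.4 g

209.4 g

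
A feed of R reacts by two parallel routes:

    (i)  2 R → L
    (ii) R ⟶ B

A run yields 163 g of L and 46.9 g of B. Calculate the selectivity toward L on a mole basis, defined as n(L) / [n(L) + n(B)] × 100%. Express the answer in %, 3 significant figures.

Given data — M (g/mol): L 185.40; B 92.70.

63.5 %

n(L) = 163 / 185.40 = 0.8792 mol
n(B) = 46.9 / 92.70 = 0.5059 mol
selectivity = 0.8792/(0.8792+0.5059) × 100 = 63.48 %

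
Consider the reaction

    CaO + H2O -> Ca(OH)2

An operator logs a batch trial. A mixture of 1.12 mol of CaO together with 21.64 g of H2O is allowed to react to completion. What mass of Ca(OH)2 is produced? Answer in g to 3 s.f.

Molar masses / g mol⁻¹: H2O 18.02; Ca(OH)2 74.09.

n(CaO) = 1.120 mol
n(H2O) = 21.64 / 18.02 = 1.201 mol
n/ν → CaO: 1.120, H2O: 1.201; CaO is limiting.
n(Ca(OH)2) = (1/1) × 1.120 = 1.120 mol
mass = 1.120 × 74.09 = 82.98 g

83.0 g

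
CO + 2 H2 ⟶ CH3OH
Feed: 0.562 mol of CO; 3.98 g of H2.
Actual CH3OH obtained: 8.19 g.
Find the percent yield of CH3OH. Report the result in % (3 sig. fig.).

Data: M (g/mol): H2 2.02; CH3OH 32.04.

45.5 %

n(CO) = 0.5620 mol
n(H2) = 3.980 / 2.02 = 1.970 mol
n/ν for CO = 0.5620/1 = 0.5620
n/ν for H2 = 1.970/2 = 0.9850
Smallest n/ν is CO → limiting reagent.
theoretical n(CH3OH) = (1/1) × 0.5620 = 0.5620 mol → 18.01 g
% yield = 8.19 / 18.01 × 100 = 45.47 %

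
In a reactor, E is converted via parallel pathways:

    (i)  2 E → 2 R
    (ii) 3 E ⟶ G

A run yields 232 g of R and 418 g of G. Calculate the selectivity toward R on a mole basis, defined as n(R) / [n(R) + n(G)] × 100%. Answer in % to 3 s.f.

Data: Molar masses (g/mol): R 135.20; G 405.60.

62.5 %

n(R) = 232 / 135.20 = 1.716 mol
n(G) = 418 / 405.60 = 1.031 mol
selectivity = 1.716/(1.716+1.031) × 100 = 62.47 %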